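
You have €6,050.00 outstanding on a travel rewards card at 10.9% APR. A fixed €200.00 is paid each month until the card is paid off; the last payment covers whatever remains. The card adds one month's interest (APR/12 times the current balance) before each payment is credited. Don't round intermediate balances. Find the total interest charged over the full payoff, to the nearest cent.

Monthly rate r = 10.9%/12 = 0.908333% = 0.00908333.
Payoff takes n = ⌈−ln(1 − rB₀/P)/ln(1+r)⌉ = ⌈35.529⌉ = 36 payments; the last is €106.09.
Total paid = 35·€200.00 + €106.09 = €7,106.09.
Total interest = total paid − principal = €7,106.09 − €6,050.00 = €1,056.09.

€1,056.09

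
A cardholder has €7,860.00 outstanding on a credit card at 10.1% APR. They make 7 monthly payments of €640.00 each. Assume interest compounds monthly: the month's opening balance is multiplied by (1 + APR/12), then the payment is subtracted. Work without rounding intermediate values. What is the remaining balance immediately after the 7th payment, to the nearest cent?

Monthly rate r = 10.1%/12 = 0.841667% = 0.00841667.
Each month: B ← B·(1+r) − €640.00.
Month 1: interest €66.16; balance after payment €7,286.15.
Month 2: interest €61.33; balance after payment €6,707.48.
Month 3: interest €56.45; balance after payment €6,123.93.
Month 4: interest €51.54; balance after payment €5,535.48.
Month 5: interest €46.59; balance after payment €4,942.07.
Month 6: interest €41.60; balance after payment €4,343.66.
Month 7: interest €36.56; balance after payment €3,740.22.

€3,740.22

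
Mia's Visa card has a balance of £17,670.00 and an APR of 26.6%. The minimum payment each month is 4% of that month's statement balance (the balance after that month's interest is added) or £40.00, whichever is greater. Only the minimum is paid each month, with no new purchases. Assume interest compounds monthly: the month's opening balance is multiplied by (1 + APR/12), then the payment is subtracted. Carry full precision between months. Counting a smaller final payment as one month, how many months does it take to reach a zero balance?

Monthly rate r = 26.6%/12 = 2.21667% = 0.0221667.
While 4% of the post-interest balance exceeds £40.00, each month B ← (B·(1+r))·(1 − 0.04), i.e. B shrinks by the factor (1+r)·0.96 = 0.98128.
This holds for months 1–154. Entering month 155 the balance is £962.39; 4% of the post-interest balance is now below £40.00, so the flat £40.00 minimum applies from here.
From month 155 a fixed £40.00 at rate r clears £962.39 in 35 more payments. Total: 154 + 35 = 189 months.

189 months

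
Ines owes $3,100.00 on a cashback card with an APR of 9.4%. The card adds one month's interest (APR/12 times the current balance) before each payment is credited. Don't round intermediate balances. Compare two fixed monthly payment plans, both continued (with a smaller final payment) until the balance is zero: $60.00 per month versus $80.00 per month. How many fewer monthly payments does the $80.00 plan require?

20 fewer payments

Monthly rate r = 9.4%/12 = 0.783333% = 0.00783333.
At $60.00/mo: n = ⌈−ln(1 − rB₀/P)/ln(1+r)⌉ = 67 payments (last $28.83); total interest = total paid − $3,100.00 = $888.83.
At $80.00/mo: 47 payments (last $28.96); total interest $608.96.
Payments saved = 67 − 47 = 20.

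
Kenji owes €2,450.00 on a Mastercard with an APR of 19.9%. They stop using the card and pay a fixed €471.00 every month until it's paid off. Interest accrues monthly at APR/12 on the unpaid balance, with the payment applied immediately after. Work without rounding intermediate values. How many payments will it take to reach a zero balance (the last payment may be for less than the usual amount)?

6 months

Monthly rate r = 19.9%/12 = 1.65833% = 0.0165833.
Recurrence: B ← B·(1+r) − €471.00.
Month 1: interest €40.63; balance after payment €2,019.63.
Month 2: interest €33.49; balance after payment €1,582.12.
Month 3: interest €26.24; balance after payment €1,137.36.
Month 4: interest €18.86; balance after payment €685.22.
Month 5: interest €11.36; balance after payment €225.58.
Month 6: interest €3.74; balance after payment €0.00.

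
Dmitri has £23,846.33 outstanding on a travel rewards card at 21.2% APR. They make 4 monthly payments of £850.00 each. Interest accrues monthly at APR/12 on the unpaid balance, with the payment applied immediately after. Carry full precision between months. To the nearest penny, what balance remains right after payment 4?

£22,085.49

Monthly rate r = 21.2%/12 = 1.76667% = 0.0176667.
Each month: B ← B·(1+r) − £850.00.
Month 1: interest £421.29; balance after payment £23,417.62.
Month 2: interest £413.71; balance after payment £22,981.33.
Month 3: interest £406.00; balance after payment £22,537.33.
Month 4: interest £398.16; balance after payment £22,085.49.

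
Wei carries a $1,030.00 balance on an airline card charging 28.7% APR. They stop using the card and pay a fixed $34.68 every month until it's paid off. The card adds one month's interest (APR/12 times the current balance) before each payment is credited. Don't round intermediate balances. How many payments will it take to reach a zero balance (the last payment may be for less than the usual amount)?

53 months

Monthly rate r = 28.7%/12 = 2.39167% = 0.0239167.
Recurrence: B ← B·(1+r) − $34.68.
Month 1: interest $24.63; balance after payment $1,019.95.
Month 2: interest $24.39; balance after payment $1,009.67.
Closed form: n = −ln(1 − rB₀/P)/ln(1+r) = −ln(0.28967)/ln(1.02392) ≈ 52.422, so the balance reaches zero during payment 53.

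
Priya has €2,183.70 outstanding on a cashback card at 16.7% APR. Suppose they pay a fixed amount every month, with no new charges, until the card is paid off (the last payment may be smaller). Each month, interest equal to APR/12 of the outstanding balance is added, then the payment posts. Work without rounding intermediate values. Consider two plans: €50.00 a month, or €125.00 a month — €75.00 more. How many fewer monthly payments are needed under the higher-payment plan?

Monthly rate r = 16.7%/12 = 1.39167% = 0.0139167.
At €50.00/mo: n = ⌈−ln(1 − rB₀/P)/ln(1+r)⌉ = 68 payments (last €36.20); total interest = total paid − €2,183.70 = €1,202.50.
At €125.00/mo: 21 payments (last €19.42); total interest €335.72.
Payments saved = 68 − 21 = 47.

47 fewer payments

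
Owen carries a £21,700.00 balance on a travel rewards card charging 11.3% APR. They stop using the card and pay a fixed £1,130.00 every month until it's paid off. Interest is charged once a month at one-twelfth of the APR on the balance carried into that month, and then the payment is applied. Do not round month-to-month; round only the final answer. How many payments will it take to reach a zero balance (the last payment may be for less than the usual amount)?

22 payments

Monthly rate r = 11.3%/12 = 0.941667% = 0.00941667.
Recurrence: B ← B·(1+r) − £1,130.00.
Month 1: interest £204.34; balance after payment £20,774.34.
Month 2: interest £195.63; balance after payment £19,839.97.
Closed form: n = −ln(1 − rB₀/P)/ln(1+r) = −ln(0.81917)/ln(1.00942) ≈ 21.282, so the balance reaches zero during payment 22.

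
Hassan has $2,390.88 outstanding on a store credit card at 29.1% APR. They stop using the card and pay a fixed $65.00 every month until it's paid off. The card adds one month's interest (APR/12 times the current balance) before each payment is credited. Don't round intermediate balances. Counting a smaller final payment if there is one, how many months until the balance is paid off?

93 payments

Monthly rate r = 29.1%/12 = 2.425% = 0.02425.
Recurrence: B ← B·(1+r) − $65.00.
Month 1: interest $57.98; balance after payment $2,383.86.
Month 2: interest $57.81; balance after payment $2,376.67.
Closed form: n = −ln(1 − rB₀/P)/ln(1+r) = −ln(0.10802)/ln(1.02425) ≈ 92.880, so the balance reaches zero during payment 93.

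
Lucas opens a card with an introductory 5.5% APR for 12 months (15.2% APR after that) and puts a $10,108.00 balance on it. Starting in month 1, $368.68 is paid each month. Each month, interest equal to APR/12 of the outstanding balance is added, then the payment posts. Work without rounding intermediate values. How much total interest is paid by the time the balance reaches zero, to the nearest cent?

Promo months 1–12 at r₀ = 5.5%/12 = 0.00458333; months 13+ at r₁ = 15.2%/12 = 0.0126667.
After month 12: iterate B ← B·(1+r₀) − $368.68 for 12 months → $6,140.76.
Then at r₁ with $368.68/mo: n₂ = −ln(1 − r₁·B/P)/ln(1+r₁) ≈ 18.83 → 19 more payments.
Total paid = 30·$368.68 + $304.71 = $11,365.11; interest = $11,365.11 − $10,108.00 = $1,257.11.

$1,257.11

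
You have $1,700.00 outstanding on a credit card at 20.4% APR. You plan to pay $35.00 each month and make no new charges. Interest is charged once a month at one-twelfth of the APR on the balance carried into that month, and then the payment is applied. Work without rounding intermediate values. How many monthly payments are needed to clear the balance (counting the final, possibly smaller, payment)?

Monthly rate r = 20.4%/12 = 1.7% = 0.017.
Recurrence: B ← B·(1+r) − $35.00.
Month 1: interest $28.90; balance after payment $1,693.90.
Month 2: interest $28.80; balance after payment $1,687.70.
Closed form: n = −ln(1 − rB₀/P)/ln(1+r) = −ln(0.17429)/ln(1.017) ≈ 103.639, so the balance reaches zero during payment 104.

104 months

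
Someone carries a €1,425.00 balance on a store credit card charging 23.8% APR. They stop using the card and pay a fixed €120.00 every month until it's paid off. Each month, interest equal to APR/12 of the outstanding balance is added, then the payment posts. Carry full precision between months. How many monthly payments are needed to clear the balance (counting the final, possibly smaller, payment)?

Monthly rate r = 23.8%/12 = 1.98333% = 0.0198333.
Recurrence: B ← B·(1+r) − €120.00.
Month 1: interest €28.26; balance after payment €1,333.26.
Month 2: interest €26.44; balance after payment €1,239.71.
Closed form: n = −ln(1 − rB₀/P)/ln(1+r) = −ln(0.76448)/ln(1.01983) ≈ 13.675, so the balance reaches zero during payment 14.

14 payments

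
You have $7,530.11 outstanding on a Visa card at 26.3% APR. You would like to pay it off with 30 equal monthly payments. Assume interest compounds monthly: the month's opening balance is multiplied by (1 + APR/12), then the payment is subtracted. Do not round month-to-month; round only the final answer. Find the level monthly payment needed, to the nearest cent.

$345.14

Monthly rate r = 26.3%/12 = 2.19167% = 0.0219167.
Level-payment amortization: P = B₀·r / (1 − (1+r)^(−n)) = 7530.11·0.0219167 / (1 − 1.02192^(−30)).
Denominator 1 − (1+r)^(−30) = 0.478162201.
P = 165.035 / 0.478162201 ≈ 345.14.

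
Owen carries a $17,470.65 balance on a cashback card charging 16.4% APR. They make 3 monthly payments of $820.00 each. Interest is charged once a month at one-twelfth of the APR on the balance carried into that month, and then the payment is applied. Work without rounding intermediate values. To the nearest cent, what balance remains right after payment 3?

$15,703.01

Monthly rate r = 16.4%/12 = 1.36667% = 0.0136667.
Each month: B ← B·(1+r) − $820.00.
Month 1: interest $238.77; balance after payment $16,889.42.
Month 2: interest $230.82; balance after payment $16,300.24.
Month 3: interest $222.77; balance after payment $15,703.01.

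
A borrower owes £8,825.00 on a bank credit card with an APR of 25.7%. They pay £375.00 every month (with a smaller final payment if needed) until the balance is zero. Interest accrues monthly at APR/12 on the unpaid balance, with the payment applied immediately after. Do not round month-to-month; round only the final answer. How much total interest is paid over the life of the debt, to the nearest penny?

£3,583.99

Monthly rate r = 25.7%/12 = 2.14167% = 0.0214167.
Payoff takes n = ⌈−ln(1 − rB₀/P)/ln(1+r)⌉ = ⌈33.090⌉ = 34 payments; the last is £33.99.
Total paid = 33·£375.00 + £33.99 = £12,408.99.
Total interest = total paid − principal = £12,408.99 − £8,825.00 = £3,583.99.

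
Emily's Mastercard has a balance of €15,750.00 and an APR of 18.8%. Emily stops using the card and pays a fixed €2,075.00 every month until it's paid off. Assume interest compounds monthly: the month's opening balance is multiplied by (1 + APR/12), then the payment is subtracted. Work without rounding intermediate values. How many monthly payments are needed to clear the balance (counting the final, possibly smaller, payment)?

Monthly rate r = 18.8%/12 = 1.56667% = 0.0156667.
Recurrence: B ← B·(1+r) − €2,075.00.
Month 1: interest €246.75; balance after payment €13,921.75.
Month 2: interest €218.11; balance after payment €12,064.86.
Closed form: n = −ln(1 − rB₀/P)/ln(1+r) = −ln(0.88108)/ln(1.01567) ≈ 8.144, so the balance reaches zero during payment 9.

9 months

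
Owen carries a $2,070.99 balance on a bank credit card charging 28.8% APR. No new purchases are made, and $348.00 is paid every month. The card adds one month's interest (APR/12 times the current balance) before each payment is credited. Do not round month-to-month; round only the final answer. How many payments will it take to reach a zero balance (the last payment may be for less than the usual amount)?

7 payments

Monthly rate r = 28.8%/12 = 2.4% = 0.024.
Recurrence: B ← B·(1+r) − $348.00.
Month 1: interest $49.70; balance after payment $1,772.69.
Month 2: interest $42.54; balance after payment $1,467.24.
Closed form: n = −ln(1 − rB₀/P)/ln(1+r) = −ln(0.85717)/ln(1.024) ≈ 6.498, so the balance reaches zero during payment 7.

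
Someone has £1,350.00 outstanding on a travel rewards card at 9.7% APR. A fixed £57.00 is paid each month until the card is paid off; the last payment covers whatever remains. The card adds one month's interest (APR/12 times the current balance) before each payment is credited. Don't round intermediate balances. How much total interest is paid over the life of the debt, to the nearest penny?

Monthly rate r = 9.7%/12 = 0.808333% = 0.00808333.
Payoff takes n = ⌈−ln(1 − rB₀/P)/ln(1+r)⌉ = ⌈26.396⌉ = 27 payments; the last is £22.62.
Total paid = 26·£57.00 + £22.62 = £1,504.62.
Total interest = total paid − principal = £1,504.62 − £1,350.00 = £154.62.

£154.62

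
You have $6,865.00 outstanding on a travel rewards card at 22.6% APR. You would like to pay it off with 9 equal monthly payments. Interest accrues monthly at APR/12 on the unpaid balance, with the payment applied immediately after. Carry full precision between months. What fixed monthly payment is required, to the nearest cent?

Monthly rate r = 22.6%/12 = 1.88333% = 0.0188333.
Level-payment amortization: P = B₀·r / (1 − (1+r)^(−n)) = 6865.00·0.0188333 / (1 − 1.01883^(−9)).
Denominator 1 − (1+r)^(−9) = 0.154581609.
P = 129.291 / 0.154581609 ≈ 836.39.

$836.39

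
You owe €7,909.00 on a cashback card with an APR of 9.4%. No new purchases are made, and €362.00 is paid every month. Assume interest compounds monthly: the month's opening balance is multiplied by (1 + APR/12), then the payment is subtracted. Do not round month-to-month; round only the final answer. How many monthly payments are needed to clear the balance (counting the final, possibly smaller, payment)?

Monthly rate r = 9.4%/12 = 0.783333% = 0.00783333.
Recurrence: B ← B·(1+r) − €362.00.
Month 1: interest €61.95; balance after payment €7,608.95.
Month 2: interest €59.60; balance after payment €7,306.56.
Closed form: n = −ln(1 − rB₀/P)/ln(1+r) = −ln(0.82886)/ln(1.00783) ≈ 24.056, so the balance reaches zero during payment 25.

25 months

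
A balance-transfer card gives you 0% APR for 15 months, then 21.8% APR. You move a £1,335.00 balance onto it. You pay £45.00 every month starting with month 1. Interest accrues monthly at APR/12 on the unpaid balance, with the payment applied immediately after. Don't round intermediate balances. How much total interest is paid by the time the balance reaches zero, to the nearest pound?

Promo months 1–15 at r₀ = 0%/12 = 0; months 16+ at r₁ = 21.8%/12 = 0.0181667.
After month 15 (no interest yet): B = £1,335.00 − 15·£45.00 = £660.00.
Then at r₁ with £45.00/mo: n₂ = −ln(1 − r₁·B/P)/ln(1+r₁) ≈ 17.21 → 18 more payments.
Total paid = 32·£45.00 + £9.54 = £1,449.54; interest = £1,449.54 − £1,335.00 = £114.54.

£115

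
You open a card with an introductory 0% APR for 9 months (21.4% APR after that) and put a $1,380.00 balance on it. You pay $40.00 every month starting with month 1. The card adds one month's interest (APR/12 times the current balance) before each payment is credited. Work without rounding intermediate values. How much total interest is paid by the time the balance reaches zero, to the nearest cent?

$352.57

Promo months 1–9 at r₀ = 0%/12 = 0; months 10+ at r₁ = 21.4%/12 = 0.0178333.
After month 9 (no interest yet): B = $1,380.00 − 9·$40.00 = $1,020.00.
Then at r₁ with $40.00/mo: n₂ = −ln(1 − r₁·B/P)/ln(1+r₁) ≈ 34.31 → 35 more payments.
Total paid = 43·$40.00 + $12.57 = $1,732.57; interest = $1,732.57 − $1,380.00 = $352.57.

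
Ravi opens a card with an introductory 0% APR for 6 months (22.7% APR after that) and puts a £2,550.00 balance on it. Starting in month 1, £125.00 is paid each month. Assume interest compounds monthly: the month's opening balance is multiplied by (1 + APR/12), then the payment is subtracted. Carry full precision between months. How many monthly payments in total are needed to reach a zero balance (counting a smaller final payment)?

Promo months 1–6 at r₀ = 0%/12 = 0; months 7+ at r₁ = 22.7%/12 = 0.0189167.
After month 6 (no interest yet): B = £2,550.00 − 6·£125.00 = £1,800.00.
Then at r₁ with £125.00/mo: n₂ = −ln(1 − r₁·B/P)/ln(1+r₁) ≈ 16.97 → 17 more payments.

23 months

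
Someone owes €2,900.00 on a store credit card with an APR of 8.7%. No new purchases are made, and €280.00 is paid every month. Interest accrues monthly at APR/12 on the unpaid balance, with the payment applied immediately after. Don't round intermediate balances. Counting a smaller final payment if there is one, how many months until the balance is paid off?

Monthly rate r = 8.7%/12 = 0.725% = 0.00725.
Recurrence: B ← B·(1+r) − €280.00.
Month 1: interest €21.02; balance after payment €2,641.03.
Month 2: interest €19.15; balance after payment €2,380.17.
Closed form: n = −ln(1 − rB₀/P)/ln(1+r) = −ln(0.92491)/ln(1.00725) ≈ 10.806, so the balance reaches zero during payment 11.

11 payments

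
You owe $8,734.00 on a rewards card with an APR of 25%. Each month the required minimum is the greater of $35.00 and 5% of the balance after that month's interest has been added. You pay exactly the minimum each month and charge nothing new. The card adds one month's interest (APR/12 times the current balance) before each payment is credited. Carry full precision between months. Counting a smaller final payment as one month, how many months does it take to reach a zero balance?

Monthly rate r = 25%/12 = 2.08333% = 0.0208333.
While 5% of the post-interest balance exceeds $35.00, each month B ← (B·(1+r))·(1 − 0.05), i.e. B shrinks by the factor (1+r)·0.95 = 0.96979.
This holds for months 1–83. Entering month 84 the balance is $684.74; 5% of the post-interest balance is now below $35.00, so the flat $35.00 minimum applies from here.
From month 84 a fixed $35.00 at rate r clears $684.74 in 26 more payments. Total: 83 + 26 = 109 months.

109 months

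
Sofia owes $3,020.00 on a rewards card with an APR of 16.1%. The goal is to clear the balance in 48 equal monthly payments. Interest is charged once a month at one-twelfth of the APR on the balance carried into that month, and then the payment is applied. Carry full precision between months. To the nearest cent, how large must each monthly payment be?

$85.74

Monthly rate r = 16.1%/12 = 1.34167% = 0.0134167.
Level-payment amortization: P = B₀·r / (1 − (1+r)^(−n)) = 3020.00·0.0134167 / (1 − 1.01342^(−48)).
Denominator 1 − (1+r)^(−48) = 0.472558906.
P = 40.5183 / 0.472558906 ≈ 85.74.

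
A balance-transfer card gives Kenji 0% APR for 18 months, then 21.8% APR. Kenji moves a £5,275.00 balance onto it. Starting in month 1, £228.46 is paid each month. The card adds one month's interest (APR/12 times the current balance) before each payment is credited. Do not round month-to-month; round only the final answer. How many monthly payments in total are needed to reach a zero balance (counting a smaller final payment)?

Promo months 1–18 at r₀ = 0%/12 = 0; months 19+ at r₁ = 21.8%/12 = 0.0181667.
After month 18 (no interest yet): B = £5,275.00 − 18·£228.46 = £1,162.72.
Then at r₁ with £228.46/mo: n₂ = −ln(1 − r₁·B/P)/ln(1+r₁) ≈ 5.39 → 6 more payments.

24 months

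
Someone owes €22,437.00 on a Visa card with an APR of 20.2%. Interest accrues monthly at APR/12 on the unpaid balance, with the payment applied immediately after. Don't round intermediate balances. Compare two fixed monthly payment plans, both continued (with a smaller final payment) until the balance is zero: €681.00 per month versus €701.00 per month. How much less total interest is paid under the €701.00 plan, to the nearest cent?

Monthly rate r = 20.2%/12 = 1.68333% = 0.0168333.
At €681.00/mo: n = ⌈−ln(1 − rB₀/P)/ln(1+r)⌉ = 49 payments (last €308.62); total interest = total paid − €22,437.00 = €10,559.62.
At €701.00/mo: 47 payments (last €253.58); total interest €10,062.58.
Interest saved = €10,559.62 − €10,062.58 = €497.04.

€497.04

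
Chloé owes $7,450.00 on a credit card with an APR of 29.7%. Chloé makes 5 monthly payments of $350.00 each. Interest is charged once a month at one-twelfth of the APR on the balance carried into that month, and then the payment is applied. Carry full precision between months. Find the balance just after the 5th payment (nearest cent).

$6,579.92

Monthly rate r = 29.7%/12 = 2.475% = 0.02475.
Each month: B ← B·(1+r) − $350.00.
Month 1: interest $184.39; balance after payment $7,284.39.
Month 2: interest $180.29; balance after payment $7,114.68.
Month 3: interest $176.09; balance after payment $6,940.76.
Month 4: interest $171.78; balance after payment $6,762.55.
Month 5: interest $167.37; balance after payment $6,579.92.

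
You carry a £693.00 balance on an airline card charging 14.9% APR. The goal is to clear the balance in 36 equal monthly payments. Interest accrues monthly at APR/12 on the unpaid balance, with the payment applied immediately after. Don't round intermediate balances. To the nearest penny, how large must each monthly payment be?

£23.99

Monthly rate r = 14.9%/12 = 1.24167% = 0.0124167.
Level-payment amortization: P = B₀·r / (1 − (1+r)^(−n)) = 693.00·0.0124167 / (1 − 1.01242^(−36)).
Denominator 1 − (1+r)^(−36) = 0.358693409.
P = 8.60475 / 0.358693409 ≈ 23.99.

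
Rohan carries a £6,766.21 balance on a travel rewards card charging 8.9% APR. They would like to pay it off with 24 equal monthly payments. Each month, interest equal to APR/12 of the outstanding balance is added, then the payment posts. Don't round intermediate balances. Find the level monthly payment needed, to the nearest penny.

Monthly rate r = 8.9%/12 = 0.741667% = 0.00741667.
Level-payment amortization: P = B₀·r / (1 − (1+r)^(−n)) = 6766.21·0.00741667 / (1 − 1.00742^(−24)).
Denominator 1 − (1+r)^(−24) = 0.162507661.
P = 50.1827 / 0.162507661 ≈ 308.80.

£308.80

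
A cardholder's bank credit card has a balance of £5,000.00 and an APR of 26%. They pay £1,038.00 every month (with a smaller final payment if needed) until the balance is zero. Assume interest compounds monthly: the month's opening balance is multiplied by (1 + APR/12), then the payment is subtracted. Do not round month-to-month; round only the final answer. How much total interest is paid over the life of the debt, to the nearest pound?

£339

Monthly rate r = 26%/12 = 2.16667% = 0.0216667.
Payoff takes n = ⌈−ln(1 − rB₀/P)/ln(1+r)⌉ = ⌈5.142⌉ = 6 payments; the last is £148.99.
Total paid = 5·£1,038.00 + £148.99 = £5,338.99.
Total interest = total paid − principal = £5,338.99 − £5,000.00 = £338.99.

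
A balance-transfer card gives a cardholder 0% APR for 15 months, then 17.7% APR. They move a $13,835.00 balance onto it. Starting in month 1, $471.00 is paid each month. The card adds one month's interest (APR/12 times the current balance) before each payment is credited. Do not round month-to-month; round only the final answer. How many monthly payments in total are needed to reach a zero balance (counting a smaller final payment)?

32 payments

Promo months 1–15 at r₀ = 0%/12 = 0; months 16+ at r₁ = 17.7%/12 = 0.01475.
After month 15 (no interest yet): B = $13,835.00 − 15·$471.00 = $6,770.00.
Then at r₁ with $471.00/mo: n₂ = −ln(1 − r₁·B/P)/ln(1+r₁) ≈ 16.27 → 17 more payments.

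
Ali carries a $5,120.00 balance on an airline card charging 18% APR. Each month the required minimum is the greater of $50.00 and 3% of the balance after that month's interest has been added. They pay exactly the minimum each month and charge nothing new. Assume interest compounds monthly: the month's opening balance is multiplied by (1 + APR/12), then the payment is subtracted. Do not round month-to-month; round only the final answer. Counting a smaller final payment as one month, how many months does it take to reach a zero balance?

Monthly rate r = 18%/12 = 1.5% = 0.015.
While 3% of the post-interest balance exceeds $50.00, each month B ← (B·(1+r))·(1 − 0.03), i.e. B shrinks by the factor (1+r)·0.97 = 0.98455.
This holds for months 1–74. Entering month 75 the balance is $1,617.58; 3% of the post-interest balance is now below $50.00, so the flat $50.00 minimum applies from here.
From month 75 a fixed $50.00 at rate r clears $1,617.58 in 45 more payments. Total: 74 + 45 = 119 months.

119 months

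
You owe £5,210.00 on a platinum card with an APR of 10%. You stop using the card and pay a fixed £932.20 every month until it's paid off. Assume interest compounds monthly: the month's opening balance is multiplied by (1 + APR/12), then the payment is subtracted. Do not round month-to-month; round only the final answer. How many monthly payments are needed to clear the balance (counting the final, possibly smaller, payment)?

Monthly rate r = 10%/12 = 0.833333% = 0.00833333.
Recurrence: B ← B·(1+r) − £932.20.
Month 1: interest £43.42; balance after payment £4,321.22.
Month 2: interest £36.01; balance after payment £3,425.03.
Month 3: interest £28.54; balance after payment £2,521.37.
Month 4: interest £21.01; balance after payment £1,610.18.
Month 5: interest £13.42; balance after payment £691.40.
Month 6: interest £5.76; balance after payment £0.00.

6 months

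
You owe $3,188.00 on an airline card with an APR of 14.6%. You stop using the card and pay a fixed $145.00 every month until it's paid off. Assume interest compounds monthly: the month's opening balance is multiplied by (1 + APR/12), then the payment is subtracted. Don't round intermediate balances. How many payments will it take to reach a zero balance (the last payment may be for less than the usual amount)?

Monthly rate r = 14.6%/12 = 1.21667% = 0.0121667.
Recurrence: B ← B·(1+r) − $145.00.
Month 1: interest $38.79; balance after payment $3,081.79.
Month 2: interest $37.50; balance after payment $2,974.28.
Closed form: n = −ln(1 − rB₀/P)/ln(1+r) = −ln(0.7325)/ln(1.01217) ≈ 25.741, so the balance reaches zero during payment 26.

26 payments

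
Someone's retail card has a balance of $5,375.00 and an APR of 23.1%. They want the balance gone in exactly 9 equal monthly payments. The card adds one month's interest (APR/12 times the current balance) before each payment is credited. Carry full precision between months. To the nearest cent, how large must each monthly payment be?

Monthly rate r = 23.1%/12 = 1.925% = 0.01925.
Level-payment amortization: P = B₀·r / (1 − (1+r)^(−n)) = 5375.00·0.01925 / (1 − 1.01925^(−9)).
Denominator 1 − (1+r)^(−9) = 0.15768697.
P = 103.469 / 0.15768697 ≈ 656.17.

$656.17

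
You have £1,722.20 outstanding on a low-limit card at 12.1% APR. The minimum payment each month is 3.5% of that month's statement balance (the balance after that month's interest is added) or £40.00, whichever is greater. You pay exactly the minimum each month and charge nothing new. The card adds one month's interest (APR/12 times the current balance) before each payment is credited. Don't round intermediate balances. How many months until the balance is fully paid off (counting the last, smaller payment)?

Monthly rate r = 12.1%/12 = 1.00833% = 0.0100833.
While 3.5% of the post-interest balance exceeds £40.00, each month B ← (B·(1+r))·(1 − 0.035), i.e. B shrinks by the factor (1+r)·0.965 = 0.97473.
This holds for months 1–17. Entering month 18 the balance is £1,114.60; 3.5% of the post-interest balance is now below £40.00, so the flat £40.00 minimum applies from here.
From month 18 a fixed £40.00 at rate r clears £1,114.60 in 33 more payments. Total: 17 + 33 = 50 months.

50 months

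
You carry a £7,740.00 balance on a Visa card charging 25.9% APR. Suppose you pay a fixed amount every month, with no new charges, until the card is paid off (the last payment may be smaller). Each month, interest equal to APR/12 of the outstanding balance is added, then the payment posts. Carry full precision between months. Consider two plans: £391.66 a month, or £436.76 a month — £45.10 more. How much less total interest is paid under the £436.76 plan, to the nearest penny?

£338.10

Monthly rate r = 25.9%/12 = 2.15833% = 0.0215833.
At £391.66/mo: n = ⌈−ln(1 − rB₀/P)/ln(1+r)⌉ = 27 payments (last £15.83); total interest = total paid − £7,740.00 = £2,458.99.
At £436.76/mo: 23 payments (last £252.17); total interest £2,120.89.
Interest saved = £2,458.99 − £2,120.89 = £338.10.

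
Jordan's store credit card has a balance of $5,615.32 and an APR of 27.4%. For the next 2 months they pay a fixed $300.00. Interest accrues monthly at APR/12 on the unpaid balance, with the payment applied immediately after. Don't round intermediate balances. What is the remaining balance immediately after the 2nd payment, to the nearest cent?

Monthly rate r = 27.4%/12 = 2.28333% = 0.0228333.
Each month: B ← B·(1+r) − $300.00.
Month 1: interest $128.22; balance after payment $5,443.54.
Month 2: interest $124.29; balance after payment $5,267.83.

$5,267.83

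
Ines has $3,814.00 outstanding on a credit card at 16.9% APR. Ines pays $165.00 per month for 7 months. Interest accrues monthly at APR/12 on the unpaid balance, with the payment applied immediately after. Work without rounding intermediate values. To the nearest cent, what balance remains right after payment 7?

Monthly rate r = 16.9%/12 = 1.40833% = 0.0140833.
Each month: B ← B·(1+r) − $165.00.
Month 1: interest $53.71; balance after payment $3,702.71.
Month 2: interest $52.15; balance after payment $3,589.86.
Month 3: interest $50.56; balance after payment $3,475.42.
Month 4: interest $48.95; balance after payment $3,359.36.
Month 5: interest $47.31; balance after payment $3,241.67.
Month 6: interest $45.65; balance after payment $3,122.33.
Month 7: interest $43.97; balance after payment $3,001.30.

$3,001.30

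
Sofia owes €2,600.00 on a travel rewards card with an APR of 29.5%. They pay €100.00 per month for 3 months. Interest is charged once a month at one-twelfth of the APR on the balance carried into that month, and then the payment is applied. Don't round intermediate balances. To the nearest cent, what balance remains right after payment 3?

€2,489.07

Monthly rate r = 29.5%/12 = 2.45833% = 0.0245833.
Each month: B ← B·(1+r) − €100.00.
Month 1: interest €63.92; balance after payment €2,563.92.
Month 2: interest €63.03; balance after payment €2,526.95.
Month 3: interest €62.12; balance after payment €2,489.07.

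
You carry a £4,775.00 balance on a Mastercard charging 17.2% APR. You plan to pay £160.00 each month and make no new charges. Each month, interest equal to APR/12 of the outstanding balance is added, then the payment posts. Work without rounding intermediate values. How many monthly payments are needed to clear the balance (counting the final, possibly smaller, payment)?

40 payments

Monthly rate r = 17.2%/12 = 1.43333% = 0.0143333.
Recurrence: B ← B·(1+r) − £160.00.
Month 1: interest £68.44; balance after payment £4,683.44.
Month 2: interest £67.13; balance after payment £4,590.57.
Closed form: n = −ln(1 − rB₀/P)/ln(1+r) = −ln(0.57224)/ln(1.01433) ≈ 39.222, so the balance reaches zero during payment 40.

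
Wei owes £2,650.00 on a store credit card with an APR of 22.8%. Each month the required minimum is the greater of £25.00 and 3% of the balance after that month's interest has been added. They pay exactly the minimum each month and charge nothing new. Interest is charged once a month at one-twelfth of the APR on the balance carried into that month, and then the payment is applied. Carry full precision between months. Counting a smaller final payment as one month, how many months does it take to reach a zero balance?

153 months

Monthly rate r = 22.8%/12 = 1.9% = 0.019.
While 3% of the post-interest balance exceeds £25.00, each month B ← (B·(1+r))·(1 − 0.03), i.e. B shrinks by the factor (1+r)·0.97 = 0.98843.
This holds for months 1–102. Entering month 103 the balance is £808.59; 3% of the post-interest balance is now below £25.00, so the flat £25.00 minimum applies from here.
From month 103 a fixed £25.00 at rate r clears £808.59 in 51 more payments. Total: 102 + 51 = 153 months.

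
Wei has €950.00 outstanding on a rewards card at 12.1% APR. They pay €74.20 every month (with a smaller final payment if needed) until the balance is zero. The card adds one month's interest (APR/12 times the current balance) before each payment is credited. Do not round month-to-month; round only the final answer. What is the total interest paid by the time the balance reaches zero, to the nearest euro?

Monthly rate r = 12.1%/12 = 1.00833% = 0.0100833.
Payoff takes n = ⌈−ln(1 − rB₀/P)/ln(1+r)⌉ = ⌈13.777⌉ = 14 payments; the last is €57.75.
Total paid = 13·€74.20 + €57.75 = €1,022.35.
Total interest = total paid − principal = €1,022.35 − €950.00 = €72.35.

€72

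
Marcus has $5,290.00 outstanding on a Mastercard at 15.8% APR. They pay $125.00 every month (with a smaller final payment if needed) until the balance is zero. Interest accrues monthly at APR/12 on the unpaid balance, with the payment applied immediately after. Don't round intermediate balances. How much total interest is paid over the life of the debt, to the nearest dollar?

$2,495

Monthly rate r = 15.8%/12 = 1.31667% = 0.0131667.
Payoff takes n = ⌈−ln(1 − rB₀/P)/ln(1+r)⌉ = ⌈62.280⌉ = 63 payments; the last is $35.15.
Total paid = 62·$125.00 + $35.15 = $7,785.15.
Total interest = total paid − principal = $7,785.15 − $5,290.00 = $2,495.15.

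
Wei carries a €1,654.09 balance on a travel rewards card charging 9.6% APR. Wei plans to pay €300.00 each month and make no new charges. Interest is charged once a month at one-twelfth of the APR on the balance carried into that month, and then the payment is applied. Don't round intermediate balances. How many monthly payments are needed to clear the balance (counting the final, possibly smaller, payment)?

Monthly rate r = 9.6%/12 = 0.8% = 0.008.
Recurrence: B ← B·(1+r) − €300.00.
Month 1: interest €13.23; balance after payment €1,367.32.
Month 2: interest €10.94; balance after payment €1,078.26.
Month 3: interest €8.63; balance after payment €786.89.
Month 4: interest €6.30; balance after payment €493.18.
Month 5: interest €3.95; balance after payment €197.13.
Month 6: interest €1.58; balance after payment €0.00.

6 months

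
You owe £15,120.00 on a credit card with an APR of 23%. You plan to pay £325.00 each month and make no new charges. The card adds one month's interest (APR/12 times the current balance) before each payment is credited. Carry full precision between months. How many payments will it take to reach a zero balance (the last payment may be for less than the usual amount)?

118 months

Monthly rate r = 23%/12 = 1.91667% = 0.0191667.
Recurrence: B ← B·(1+r) − £325.00.
Month 1: interest £289.80; balance after payment £15,084.80.
Month 2: interest £289.13; balance after payment £15,048.93.
Closed form: n = −ln(1 − rB₀/P)/ln(1+r) = −ln(0.10831)/ln(1.01917) ≈ 117.079, so the balance reaches zero during payment 118.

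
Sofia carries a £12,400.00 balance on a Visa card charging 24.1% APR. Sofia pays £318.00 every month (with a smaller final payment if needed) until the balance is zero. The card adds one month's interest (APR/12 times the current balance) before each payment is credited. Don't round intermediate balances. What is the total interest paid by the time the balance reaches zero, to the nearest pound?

Monthly rate r = 24.1%/12 = 2.00833% = 0.0200833.
Payoff takes n = ⌈−ln(1 − rB₀/P)/ln(1+r)⌉ = ⌈76.866⌉ = 77 payments; the last is £275.75.
Total paid = 76·£318.00 + £275.75 = £24,443.75.
Total interest = total paid − principal = £24,443.75 − £12,400.00 = £12,043.75.

£12,044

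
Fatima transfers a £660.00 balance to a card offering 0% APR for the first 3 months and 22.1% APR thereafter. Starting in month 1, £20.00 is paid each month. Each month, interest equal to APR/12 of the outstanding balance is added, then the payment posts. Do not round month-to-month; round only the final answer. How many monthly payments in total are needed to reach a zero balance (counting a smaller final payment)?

48 months

Promo months 1–3 at r₀ = 0%/12 = 0; months 4+ at r₁ = 22.1%/12 = 0.0184167.
After month 3 (no interest yet): B = £660.00 − 3·£20.00 = £600.00.
Then at r₁ with £20.00/mo: n₂ = −ln(1 − r₁·B/P)/ln(1+r₁) ≈ 44.06 → 45 more payments.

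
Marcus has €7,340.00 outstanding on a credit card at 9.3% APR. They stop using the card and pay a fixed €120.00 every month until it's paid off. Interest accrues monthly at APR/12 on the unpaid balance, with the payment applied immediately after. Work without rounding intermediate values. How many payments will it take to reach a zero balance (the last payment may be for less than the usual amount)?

84 months

Monthly rate r = 9.3%/12 = 0.775% = 0.00775.
Recurrence: B ← B·(1+r) − €120.00.
Month 1: interest €56.89; balance after payment €7,276.89.
Month 2: interest €56.40; balance after payment €7,213.28.
Closed form: n = −ln(1 − rB₀/P)/ln(1+r) = −ln(0.52596)/ln(1.00775) ≈ 83.228, so the balance reaches zero during payment 84.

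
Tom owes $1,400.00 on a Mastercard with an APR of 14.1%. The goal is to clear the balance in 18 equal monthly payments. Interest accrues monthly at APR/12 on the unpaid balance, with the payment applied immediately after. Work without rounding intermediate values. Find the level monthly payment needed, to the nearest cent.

Monthly rate r = 14.1%/12 = 1.175% = 0.01175.
Level-payment amortization: P = B₀·r / (1 − (1+r)^(−n)) = 1400.00·0.01175 / (1 − 1.01175^(−18)).
Denominator 1 − (1+r)^(−18) = 0.189632221.
P = 16.45 / 0.189632221 ≈ 86.75.

$86.75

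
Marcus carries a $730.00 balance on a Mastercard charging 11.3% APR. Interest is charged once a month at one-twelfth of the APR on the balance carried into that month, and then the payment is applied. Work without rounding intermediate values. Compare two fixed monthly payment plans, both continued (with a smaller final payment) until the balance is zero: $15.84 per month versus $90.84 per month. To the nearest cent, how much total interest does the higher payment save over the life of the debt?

$199.07

Monthly rate r = 11.3%/12 = 0.941667% = 0.00941667.
At $15.84/mo: n = ⌈−ln(1 − rB₀/P)/ln(1+r)⌉ = 61 payments (last $11.44); total interest = total paid − $730.00 = $231.84.
At $90.84/mo: 9 payments (last $36.05); total interest $32.77.
Interest saved = $231.84 − $32.77 = $199.07.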